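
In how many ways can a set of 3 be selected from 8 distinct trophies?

C(8,3) = 8!/(3! x 5!).

Final answer: \binom{8}{3} = 56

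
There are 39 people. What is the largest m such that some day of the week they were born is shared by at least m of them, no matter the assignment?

There are 7 possible values for day of the week they were born. With 39 people and 7 categories, by pigeonhole: ceiling(39/7).

Final answer: 6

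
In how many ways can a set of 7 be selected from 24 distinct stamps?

C(24,7) = 24!/(7! x (24-7)!).

Final answer: C(24,7) = 346104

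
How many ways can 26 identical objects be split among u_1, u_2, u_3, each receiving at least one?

Substitute u'_i = u_i - 1 (so u'_i >= 0). Then sum u'_i = 26 - 3 = 23.
Stars and bars: C(23+3-1, 3-1) = C(25,2).

Final answer: C(25,2) = 300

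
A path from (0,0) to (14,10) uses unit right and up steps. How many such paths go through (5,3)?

Paths (0,0)->(5,3): C(8,3) = 56.
Paths (5,3)->(14,10): C(16,7) = 11440.
By multiplication principle: 56 x 11440.

Final answer: 640640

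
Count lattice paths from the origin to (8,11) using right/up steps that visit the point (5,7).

Paths (0,0)->(5,7): C(12,7) = 792.
Paths (5,7)->(8,11): C(7,4) = 35.
By multiplication principle: 792 x 35.

Final answer: 27720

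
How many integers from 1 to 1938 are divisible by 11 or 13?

Multiples of 11: 176. Multiples of 13: 149. Of both (lcm=143): 13.
By inclusion-exclusion: 176 + 149 - 13.

Final answer: 312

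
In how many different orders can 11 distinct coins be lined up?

The number of ways to arrange 11 distinct objects is 11!.

Final answer: 11! = 39916800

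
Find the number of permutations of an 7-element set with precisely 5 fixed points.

Choose which 5 elements are fixed: C(7,5) = 21.
Derange the remaining 2 using D(j) = (j-1)(D(j-1) + D(j-2)), D(0)=1, D(1)=0: D(2)=1.
Total: 21 x 1.

Final answer: C(7,5) D(2) = 21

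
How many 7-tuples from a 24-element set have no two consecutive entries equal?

Let g(n) count such strings. g(1) = 24, and each valid string of length n-1 extends in 23 ways (any symbol but the last), so g(n) = 23 g(n-1).
Total: g(7) = 24 x 23^6.

Final answer: 24 x 23^{6} = 3552861336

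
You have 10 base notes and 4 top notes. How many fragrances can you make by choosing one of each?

By the multiplication principle: 10 x 4.

Final answer: 40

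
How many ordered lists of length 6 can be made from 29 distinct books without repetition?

P(29,6) = 29!/(29-6)! = 29!/23!.

Final answer: P(29,6) = 342014400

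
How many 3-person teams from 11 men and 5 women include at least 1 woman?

Sum over valid woman counts:
C(5,1)C(11,2) = 275
C(5,2)C(11,1) = 110
C(5,3)C(11,0) = 10
Total: 275 + 110 + 10.

Final answer: 395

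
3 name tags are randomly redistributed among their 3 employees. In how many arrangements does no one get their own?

Derangements satisfy D(n) = (n-1)(D(n-1) + D(n-2)), starting from D(0)=1, D(1)=0.
D(2) = 1 x (0 + 1) = 1
D(3) = 2 x (D(2) + D(1)) = 2 x (1 + 0)

Final answer: D(3) = 2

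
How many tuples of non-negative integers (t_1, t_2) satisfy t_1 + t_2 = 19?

Stars and bars with 19 stars and 1 bars:
C(19+2-1, 2-1) = C(20,1).

Final answer: C(20,1) = 20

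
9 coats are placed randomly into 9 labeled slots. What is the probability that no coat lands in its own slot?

Derangements satisfy D(n) = (n-1)(D(n-1) + D(n-2)), starting from D(0)=1, D(1)=0.
Building up: D(2)=1, D(3)=2, D(4)=9, D(5)=44, D(6)=265, D(7)=1854, D(8)=14833, D(9)=133496.
Total arrangements: 9! = 362880.
Probability = D(9)/9! = 16687/45360.

Final answer: D(9)/9! = 133496/362880 = 0.367879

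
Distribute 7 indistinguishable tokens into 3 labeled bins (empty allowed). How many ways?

Stars and bars: C(n+k-1, k-1) = C(9,2).

Final answer: C(9,2) = 36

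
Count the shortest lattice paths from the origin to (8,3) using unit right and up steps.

Each path has 8 right steps and 3 up steps in some order (11 steps total).
Choose which 3 of the 11 steps are up: C(11,3).

Final answer: C(11,3) = 165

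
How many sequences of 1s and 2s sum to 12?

Condition on the final move: it is a 1-step (f(n-1) ways to get there) or a 2-step (f(n-2) ways), so f(n) = f(n-1) + f(n-2), with f(1)=1, f(2)=2.
Building up term by term: f(1)=1, f(2)=2, f(3)=3, f(4)=5, f(5)=8, f(6)=13, f(7)=21, f(8)=34, f(9)=55, f(10)=89, f(11)=144, f(12)=233.

Final answer: 233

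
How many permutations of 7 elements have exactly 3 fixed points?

Choose which 3 elements are fixed: C(7,3) = 35.
Derange the remaining 4 using D(j) = (j-1)(D(j-1) + D(j-2)), D(0)=1, D(1)=0: D(2)=1, D(3)=2, D(4)=9.
Total: 35 x 9.

Final answer: C(7,3) D(4) = 315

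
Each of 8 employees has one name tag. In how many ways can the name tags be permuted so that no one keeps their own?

D(n) = (n-1)(D(n-1) + D(n-2)), D(0)=1, D(1)=0.
D(2) = 1 x (0 + 1) = 1
D(3) = 2 x (1 + 0) = 2
D(4) = 3 x (2 + 1) = 9
D(5) = 4 x (9 + 2) = 44
D(6) = 5 x (44 + 9) = 265
D(7) = 6 x (265 + 44) = 1854
D(8) = 7 x (D(7) + D(6)) = 7 x (1854 + 265)

Final answer: D(8) = 14833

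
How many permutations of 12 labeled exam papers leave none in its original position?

Use the recurrence D(n) = (n-1)(D(n-1) + D(n-2)) with D(0)=1, D(1)=0.
D(2) = 1 x (0 + 1) = 1
D(3) = 2 x (1 + 0) = 2
D(4) = 3 x (2 + 1) = 9
D(5) = 4 x (9 + 2) = 44
D(6) = 5 x (44 + 9) = 265
D(7) = 6 x (265 + 44) = 1854
D(8) = 7 x (1854 + 265) = 14833
D(9) = 8 x (14833 + 1854) = 133496
D(10) = 9 x (133496 + 14833) = 1334961
D(11) = 10 x (1334961 + 133496) = 14684570
D(12) = 11 x (D(11) + D(10)) = 11 x (14684570 + 1334961)

Final answer: D(12) = 176214841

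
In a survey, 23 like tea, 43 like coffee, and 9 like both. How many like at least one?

|A union B| = |A| + |B| - |A intersect B| = 23 + 43 - 9.

Final answer: 57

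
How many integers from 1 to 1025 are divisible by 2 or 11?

Multiples of 2: 512. Multiples of 11: 93. Of both (lcm=22): 46.
By inclusion-exclusion: 512 + 93 - 46.

Final answer: 559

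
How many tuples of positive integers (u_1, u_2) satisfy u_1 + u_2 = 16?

Substitute u'_i = u_i - 1 (so u'_i >= 0). Then sum u'_i = 16 - 2 = 14.
Stars and bars: C(14+2-1, 2-1) = C(15,1).

Final answer: C(15,1) = 15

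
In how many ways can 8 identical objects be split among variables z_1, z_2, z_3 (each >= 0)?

Stars and bars with 8 stars and 2 bars:
C(8+3-1, 3-1) = C(10,2).

Final answer: C(10,2) = 45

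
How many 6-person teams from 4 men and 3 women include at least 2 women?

Sum over valid woman counts:
C(3,2)C(4,4) = 3
C(3,3)C(4,3) = 4
Total: 3 + 4.

Final answer: 7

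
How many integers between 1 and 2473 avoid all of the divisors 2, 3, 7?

|div by 2|=1236, |div by 3|=824, |div by 7|=353.
|div by 2&3|=412, |div by 2&7|=176, |div by 3&7|=117, |div by all|=58.
By inclusion-exclusion, divisible by at least one: 1236+824+353-412-176-117+58 = 1766.
Not divisible by any: 2473 - 1766.

Final answer: 707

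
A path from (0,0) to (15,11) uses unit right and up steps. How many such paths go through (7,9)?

Paths (0,0)->(7,9): C(16,9) = 11440.
Paths (7,9)->(15,11): C(10,2) = 45.
By multiplication principle: 11440 x 45.

Final answer: 514800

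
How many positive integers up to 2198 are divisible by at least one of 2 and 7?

Multiples of 2: 1099. Multiples of 7: 314. Of both (lcm=14): 157.
By inclusion-exclusion: 1099 + 314 - 157.

Final answer: 1256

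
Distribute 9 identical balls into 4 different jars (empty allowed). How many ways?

Stars and bars: C(n+k-1, k-1) = C(12,3).

Final answer: C(12,3) = 220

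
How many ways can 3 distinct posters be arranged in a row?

The number of ways to arrange 3 distinct objects is 3!.

Final answer: 3! = 6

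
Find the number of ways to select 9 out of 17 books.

C(17,9) = 17!/(9! x 8!).

Final answer: \binom{17}{9} = 24310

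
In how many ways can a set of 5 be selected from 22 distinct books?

C(22,5) = 22!/(5! x (22-5)!).

Final answer: C(22,5) = 26334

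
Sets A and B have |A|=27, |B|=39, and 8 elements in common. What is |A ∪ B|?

|A union B| = |A| + |B| - |A intersect B| = 27 + 39 - 8.

Final answer: 58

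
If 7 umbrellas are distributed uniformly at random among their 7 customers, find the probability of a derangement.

Derangements satisfy D(n) = (n-1)(D(n-1) + D(n-2)), starting from D(0)=1, D(1)=0.
Building up: D(2)=1, D(3)=2, D(4)=9, D(5)=44, D(6)=265, D(7)=1854.
Total arrangements: 7! = 5040.
Probability = D(7)/7! = 103/280.

Final answer: D(7)/7! = 1854/5040 = 0.367857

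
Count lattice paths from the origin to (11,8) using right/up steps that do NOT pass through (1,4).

Total paths to (11,8): C(19,8) = 75582.
Paths through (1,4): C(5,4) x C(14,4) = 5005.
Avoiding (1,4): 75582 - 5005.

Final answer: 70577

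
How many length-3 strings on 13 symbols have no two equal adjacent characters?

Let g(n) count such strings. g(1) = 13, and each valid string of length n-1 extends in 12 ways (any symbol but the last), so g(n) = 12 g(n-1).
Total: g(3) = 13 x 12^2.

Final answer: 13 x 12^{2} = 1872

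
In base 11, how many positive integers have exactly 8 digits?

In base 11, the leading digit has 10 choices (1..10); each of the remaining 7 digits has 11 choices.
Total: 10 x 11^7.

Final answer: 194871710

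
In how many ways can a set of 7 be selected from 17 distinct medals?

C(17,7) = 17!/(7! x 10!).

Final answer: \binom{17}{7} = 19448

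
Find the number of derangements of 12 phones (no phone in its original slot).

Derangements satisfy D(n) = (n-1)(D(n-1) + D(n-2)), starting from D(0)=1, D(1)=0.
D(2) = 1 x (0 + 1) = 1
D(3) = 2 x (1 + 0) = 2
D(4) = 3 x (2 + 1) = 9
D(5) = 4 x (9 + 2) = 44
D(6) = 5 x (44 + 9) = 265
D(7) = 6 x (265 + 44) = 1854
D(8) = 7 x (1854 + 265) = 14833
D(9) = 8 x (14833 + 1854) = 133496
D(10) = 9 x (133496 + 14833) = 1334961
D(11) = 10 x (1334961 + 133496) = 14684570
D(12) = 11 x (D(11) + D(10)) = 11 x (14684570 + 1334961)

Final answer: D(12) = 176214841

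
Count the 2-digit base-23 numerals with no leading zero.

These are the integers in [23^1, 23^2), so the count is 23^2 - 23^1 = 22 x 23^1.

Final answer: 506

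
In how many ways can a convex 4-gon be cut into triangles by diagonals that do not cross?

This is counted by the nth Catalan number C_n. Here n = 4 - 2 = 2.
C_n = (2n)!/(n!(n+1)!), so C_{2} = 4!/(2! x 3!) = C(4,2)/3 = 6/3.

Final answer: C_{2} = 2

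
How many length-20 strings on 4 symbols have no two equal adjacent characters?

First character: 4 choices. Each subsequent: 3 choices (must differ from the previous one).
Total: 4 x 3^19.

Final answer: 4 x 3^{19} = 4649045868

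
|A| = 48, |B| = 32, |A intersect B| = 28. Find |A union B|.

|A union B| = |A| + |B| - |A intersect B| = 48 + 32 - 28.

Final answer: 52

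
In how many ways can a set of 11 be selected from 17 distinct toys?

C(17,11) = 17!/(11! x 6!).

Final answer: \binom{17}{11} = 12376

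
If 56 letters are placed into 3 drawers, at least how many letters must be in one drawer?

By the pigeonhole principle: ceiling(56/3).

Final answer: 19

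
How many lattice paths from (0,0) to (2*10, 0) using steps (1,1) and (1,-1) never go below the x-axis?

Total monotonic paths to (10,10): C(20,10) = 184756.
Reflecting each bad path at its first crossing gives a bijection with paths to (9,11): C(20,11) = 167960.
Valid Dyck paths: 184756 - 167960.
(Equivalently, C_{10} = C(20,10)/11 = 184756/11.)

Final answer: C_{10} = 16796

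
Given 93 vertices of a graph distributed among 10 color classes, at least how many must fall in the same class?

By pigeonhole with 93 objects and 10 categories: ceiling(93/10).

Final answer: 10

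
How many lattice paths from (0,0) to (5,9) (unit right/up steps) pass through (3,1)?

Paths (0,0)->(3,1): C(4,1) = 4.
Paths (3,1)->(5,9): C(10,8) = 45.
By multiplication principle: 4 x 45.

Final answer: 180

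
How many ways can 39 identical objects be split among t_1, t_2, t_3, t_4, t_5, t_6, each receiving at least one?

Substitute t'_i = t_i - 1 (so t'_i >= 0). Then sum t'_i = 39 - 6 = 33.
Stars and bars: C(33+6-1, 6-1) = C(38,5).

Final answer: C(38,5) = 501942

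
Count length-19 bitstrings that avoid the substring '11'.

A valid string ends in 0 (append to any length-(n-1) valid string) or in 01 (append to any length-(n-2) valid string), so a(n) = a(n-1) + a(n-2) with a(1)=2, a(2)=3.
Computing successive values: a(1)=2, a(2)=3, a(3)=5, a(4)=8, a(5)=13, a(6)=21, a(7)=34, a(8)=55, a(9)=89, a(10)=144, a(11)=233, a(12)=377, a(13)=610, a(14)=987, a(15)=1597, a(16)=2584, a(17)=4181, a(18)=6765, a(19)=10946.

Final answer: 10946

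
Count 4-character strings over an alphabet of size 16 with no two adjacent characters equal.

Let g(n) count such strings. g(1) = 16, and each valid string of length n-1 extends in 15 ways (any symbol but the last), so g(n) = 15 g(n-1).
Total: g(4) = 16 x 15^3.

Final answer: 16 x 15^{3} = 54000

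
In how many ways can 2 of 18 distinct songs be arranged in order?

P(18,2) = 18!/(18-2)! = 18!/16!.

Final answer: P(18,2) = 306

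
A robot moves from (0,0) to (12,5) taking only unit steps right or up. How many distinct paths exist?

Each path has 12 right steps and 5 up steps in some order (17 steps total).
Choose which 5 of the 17 steps are up: C(17,5).

Final answer: C(17,5) = 6188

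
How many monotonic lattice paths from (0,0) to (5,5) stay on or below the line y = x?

Total monotonic paths to (5,5): C(10,5) = 252.
Reflecting each bad path at its first crossing gives a bijection with paths to (4,6): C(10,6) = 210.
Valid Dyck paths: 252 - 210.
(Check: C(10,5) - C(10,6) = C(10,5)/6, the Catalan number C_{5}.)

Final answer: C_{5} = 42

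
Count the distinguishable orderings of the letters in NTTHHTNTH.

Letters (H:3, N:2, T:4). Total letters: 9.
Permutations = 9!/(4! x 3! x 2!).

Final answer: 1260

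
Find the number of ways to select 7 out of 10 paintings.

C(10,7) = 10!/(7! x (10-7)!).

Final answer: C(10,7) = 120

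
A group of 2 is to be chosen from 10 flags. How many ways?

C(10,2) = 10!/(2! x (10-2)!).

Final answer: C(10,2) = 45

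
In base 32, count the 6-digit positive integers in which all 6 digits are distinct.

The leading digit has 31 choices (anything but zero); the next has 31 (anything but the first), then 30, and so on, one fewer each time.
Total: 31 x 31 x 30 x 29 x 28 x 27.

Final answer: 632068920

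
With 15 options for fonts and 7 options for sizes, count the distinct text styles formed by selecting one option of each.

By the multiplication principle: 15 x 7.

Final answer: 105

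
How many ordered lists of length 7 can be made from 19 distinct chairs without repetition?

P(19,7) = 19!/(19-7)! = 19!/12!.

Final answer: P(19,7) = 253955520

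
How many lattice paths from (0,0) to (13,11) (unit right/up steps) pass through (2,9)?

Paths (0,0)->(2,9): C(11,9) = 55.
Paths (2,9)->(13,11): C(13,2) = 78.
By multiplication principle: 55 x 78.

Final answer: 4290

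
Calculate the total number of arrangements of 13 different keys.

The number of ways to arrange 13 distinct objects is 13!.

Final answer: 13! = 6227020800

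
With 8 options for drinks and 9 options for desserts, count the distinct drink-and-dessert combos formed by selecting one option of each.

By the multiplication principle: 8 x 9.

Final answer: 72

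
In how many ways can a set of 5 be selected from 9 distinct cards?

C(9,5) = 9!/(5! x (9-5)!).

Final answer: C(9,5) = 126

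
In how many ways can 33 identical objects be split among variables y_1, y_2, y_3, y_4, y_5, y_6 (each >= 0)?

Stars and bars with 33 stars and 5 bars:
C(33+6-1, 6-1) = C(38,5).

Final answer: C(38,5) = 501942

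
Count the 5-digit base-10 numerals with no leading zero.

In base 10, the leading digit has 9 choices (1..9); each of the remaining 4 digits has 10 choices.
Total: 9 x 10^4.

Final answer: 90000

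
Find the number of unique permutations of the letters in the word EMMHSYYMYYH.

Letters (E:1, H:2, M:3, S:1, Y:4). Total letters: 11.
Permutations = 11!/(4! x 3! x 2!).

Final answer: 138600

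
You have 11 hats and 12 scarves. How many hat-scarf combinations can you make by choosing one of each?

By the multiplication principle: 11 x 12.

Final answer: 132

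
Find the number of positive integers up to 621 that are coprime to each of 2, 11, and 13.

|div by 2|=310, |div by 11|=56, |div by 13|=47.
|div by 2&11|=28, |div by 2&13|=23, |div by 11&13|=4, |div by all|=2.
By inclusion-exclusion, divisible by at least one: 310+56+47-28-23-4+2 = 360.
Not divisible by any: 621 - 360.

Final answer: 261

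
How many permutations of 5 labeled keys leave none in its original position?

D(n) = (n-1)(D(n-1) + D(n-2)), D(0)=1, D(1)=0.
D(2) = 1 x (0 + 1) = 1
D(3) = 2 x (1 + 0) = 2
D(4) = 3 x (2 + 1) = 9
D(5) = 4 x (D(4) + D(3)) = 4 x (9 + 2)

Final answer: D(5) = 44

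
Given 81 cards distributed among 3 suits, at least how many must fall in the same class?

By pigeonhole with 81 objects and 3 categories: ceiling(81/3).

Final answer: 27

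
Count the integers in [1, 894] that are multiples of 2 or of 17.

Multiples of 2: 447. Multiples of 17: 52. Of both (lcm=34): 26.
By inclusion-exclusion: 447 + 52 - 26.

Final answer: 473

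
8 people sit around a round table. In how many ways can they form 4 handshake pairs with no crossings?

This is counted by the nth Catalan number C_n. Here n = 8/2 = 4.
C_n = C(2n,n) - C(2n,n+1), so C_{4} = C(8,4) - C(8,5) = 70 - 56.

Final answer: C_{4} = 14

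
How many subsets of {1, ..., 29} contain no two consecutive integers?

Let a(n) count such subsets of {1, ..., n}. Either n is excluded (a(n-1) ways) or n is included, forcing n-1 out (a(n-2) ways), so a(n) = a(n-1) + a(n-2) with a(1)=2, a(2)=3.
Building up term by term: a(1)=2, a(2)=3, a(3)=5, a(4)=8, a(5)=13, a(6)=21, a(7)=34, a(8)=55, a(9)=89, a(10)=144, a(11)=233, a(12)=377, a(13)=610, a(14)=987, a(15)=1597, a(16)=2584, a(17)=4181, a(18)=6765, a(19)=10946, a(20)=17711, a(21)=28657, a(22)=46368, a(23)=75025, a(24)=121393, a(25)=196418, a(26)=317811, a(27)=514229, a(28)=832040, a(29)=1346269.

Final answer: 1346269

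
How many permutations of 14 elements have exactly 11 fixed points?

Choose which 11 elements are fixed: C(14,11) = 364.
Derange the remaining 3 using D(j) = (j-1)(D(j-1) + D(j-2)), D(0)=1, D(1)=0: D(2)=1, D(3)=2.
Total: 364 x 2.

Final answer: C(14,11) D(3) = 728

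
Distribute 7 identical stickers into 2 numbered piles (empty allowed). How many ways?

Stars and bars: C(n+k-1, k-1) = C(8,1).

Final answer: C(8,1) = 8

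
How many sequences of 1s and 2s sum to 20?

Let f(n) be the number of climbs. Removing the last move (1 or 2 steps) gives f(n) = f(n-1) + f(n-2); base cases f(1)=1, f(2)=2.
Computing successive values: f(1)=1, f(2)=2, f(3)=3, f(4)=5, f(5)=8, f(6)=13, f(7)=21, f(8)=34, f(9)=55, f(10)=89, f(11)=144, f(12)=233, f(13)=377, f(14)=610, f(15)=987, f(16)=1597, f(17)=2584, f(18)=4181, f(19)=6765, f(20)=10946.

Final answer: 10946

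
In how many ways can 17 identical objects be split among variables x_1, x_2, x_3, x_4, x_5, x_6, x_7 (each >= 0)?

Stars and bars with 17 stars and 6 bars:
C(17+7-1, 7-1) = C(23,6).

Final answer: C(23,6) = 100947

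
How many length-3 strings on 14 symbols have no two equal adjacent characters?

Let g(n) count such strings. g(1) = 14, and each valid string of length n-1 extends in 13 ways (any symbol but the last), so g(n) = 13 g(n-1).
Total: g(3) = 14 x 13^2.

Final answer: 14 x 13^{2} = 2366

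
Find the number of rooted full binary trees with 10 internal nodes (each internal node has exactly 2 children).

This is a standard Catalan-number count: the answer is C_n. Here n = 10.
C_n = C(2n,n) - C(2n,n+1), so C_{10} = C(20,10) - C(20,11) = 184756 - 167960.

Final answer: C_{10} = 16796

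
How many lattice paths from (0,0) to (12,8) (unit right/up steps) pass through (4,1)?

Paths (0,0)->(4,1): C(5,1) = 5.
Paths (4,1)->(12,8): C(15,7) = 6435.
By multiplication principle: 5 x 6435.

Final answer: 32175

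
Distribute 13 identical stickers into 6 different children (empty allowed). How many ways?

Stars and bars: C(n+k-1, k-1) = C(18,5).

Final answer: C(18,5) = 8568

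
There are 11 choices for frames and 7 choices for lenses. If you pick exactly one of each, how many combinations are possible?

By the multiplication principle: 11 x 7.

Final answer: 77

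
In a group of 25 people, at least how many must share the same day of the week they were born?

There are 7 possible values for day of the week they were born. With 25 people and 7 categories, by pigeonhole: ceiling(25/7).

Final answer: 4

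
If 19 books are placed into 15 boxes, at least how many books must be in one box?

By the pigeonhole principle: ceiling(19/15).

Final answer: 2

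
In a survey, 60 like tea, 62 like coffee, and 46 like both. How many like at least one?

|A union B| = |A| + |B| - |A intersect B| = 60 + 62 - 46.

Final answer: 76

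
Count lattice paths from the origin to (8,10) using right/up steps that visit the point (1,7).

Paths (0,0)->(1,7): C(8,7) = 8.
Paths (1,7)->(8,10): C(10,3) = 120.
By multiplication principle: 8 x 120.

Final answer: 960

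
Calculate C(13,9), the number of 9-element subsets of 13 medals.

C(13,9) = 13!/(9! x 4!).

Final answer: \binom{13}{9} = 715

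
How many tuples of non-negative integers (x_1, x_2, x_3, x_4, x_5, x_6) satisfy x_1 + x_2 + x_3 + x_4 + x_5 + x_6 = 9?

Stars and bars with 9 stars and 5 bars:
C(9+6-1, 6-1) = C(14,5).

Final answer: C(14,5) = 2002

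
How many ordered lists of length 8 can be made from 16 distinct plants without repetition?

P(16,8) = 16!/(16-8)! = 16!/8!.

Final answer: P(16,8) = 518918400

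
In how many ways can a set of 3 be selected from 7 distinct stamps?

C(7,3) = 7!/(3! x (7-3)!).

Final answer: C(7,3) = 35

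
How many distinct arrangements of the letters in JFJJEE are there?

Letters (E:2, F:1, J:3). Total letters: 6.
Permutations = 6!/(3! x 2!).

Final answer: 60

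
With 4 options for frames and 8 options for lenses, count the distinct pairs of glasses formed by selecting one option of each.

By the multiplication principle: 4 x 8.

Final answer: 32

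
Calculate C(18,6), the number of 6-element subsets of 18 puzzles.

C(18,6) = 18!/(6! x (18-6)!).

Final answer: C(18,6) = 18564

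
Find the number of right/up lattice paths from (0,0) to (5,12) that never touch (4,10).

Total paths to (5,12): C(17,12) = 6188.
Paths through (4,10): C(14,10) x C(3,2) = 3003.
Avoiding (4,10): 6188 - 3003.

Final answer: 3185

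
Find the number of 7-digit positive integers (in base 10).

These are the integers in [10^6, 10^7), so the count is 10^7 - 10^6 = 9 x 10^6.

Final answer: 9000000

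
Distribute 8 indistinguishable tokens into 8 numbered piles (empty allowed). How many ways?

Stars and bars: C(n+k-1, k-1) = C(15,7).

Final answer: C(15,7) = 6435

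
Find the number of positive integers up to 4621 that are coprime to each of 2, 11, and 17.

|div by 2|=2310, |div by 11|=420, |div by 17|=271.
|div by 2&11|=210, |div by 2&17|=135, |div by 11&17|=24, |div by all|=12.
By inclusion-exclusion, divisible by at least one: 2310+420+271-210-135-24+12 = 2644.
Not divisible by any: 4621 - 2644.

Final answer: 1977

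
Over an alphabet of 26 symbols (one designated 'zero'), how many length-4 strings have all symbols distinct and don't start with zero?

First digit: 25 (nonzero). Second: 25 (not first). Third: 24, etc.
Total: 25 x 25 x 24 x 23.

Final answer: 345000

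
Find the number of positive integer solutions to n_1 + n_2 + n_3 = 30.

Substitute n'_i = n_i - 1 (so n'_i >= 0). Then sum n'_i = 30 - 3 = 27.
Stars and bars: C(27+3-1, 3-1) = C(29,2).

Final answer: C(29,2) = 406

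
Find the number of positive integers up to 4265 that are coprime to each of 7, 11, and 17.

|div by 7|=609, |div by 11|=387, |div by 17|=250.
|div by 7&11|=55, |div by 7&17|=35, |div by 11&17|=22, |div by all|=3.
By inclusion-exclusion, divisible by at least one: 609+387+250-55-35-22+3 = 1137.
Not divisible by any: 4265 - 1137.

Final answer: 3128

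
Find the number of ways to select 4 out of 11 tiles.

C(11,4) = 11!/(4! x (11-4)!).

Final answer: C(11,4) = 330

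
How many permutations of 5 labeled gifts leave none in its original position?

Derangements satisfy D(n) = (n-1)(D(n-1) + D(n-2)), starting from D(0)=1, D(1)=0.
D(2) = 1 x (0 + 1) = 1
D(3) = 2 x (1 + 0) = 2
D(4) = 3 x (2 + 1) = 9
D(5) = 4 x (D(4) + D(3)) = 4 x (9 + 2)

Final answer: D(5) = 44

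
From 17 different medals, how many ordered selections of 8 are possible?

P(17,8) = 17!/(17-8)! = 17!/9!.

Final answer: P(17,8) = 980179200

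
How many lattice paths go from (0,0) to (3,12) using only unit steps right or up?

Each path has 3 right steps and 12 up steps in some order (15 steps total).
Choose which 12 of the 15 steps are up: C(15,12).

Final answer: C(15,12) = 455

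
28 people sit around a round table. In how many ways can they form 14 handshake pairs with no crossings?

This is counted by the nth Catalan number C_n. Here n = 28/2 = 14.
C_n = (2n)!/(n!(n+1)!), so C_{14} = 28!/(14! x 15!) = C(28,14)/15 = 40116600/15.

Final answer: C_{14} = 2674440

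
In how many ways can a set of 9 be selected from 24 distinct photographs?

C(24,9) = 24!/(9! x 15!).

Final answer: \binom{24}{9} = 1307504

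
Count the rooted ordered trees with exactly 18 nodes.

This is a standard Catalan-number count: the answer is C_n. Here n = 18 - 1 = 17.
C_n = C(2n,n)/(n+1), so C_{17} = C(34,17)/18 = 2333606220/18.

Final answer: C_{17} = 129644790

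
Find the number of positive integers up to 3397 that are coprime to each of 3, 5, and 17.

|div by 3|=1132, |div by 5|=679, |div by 17|=199.
|div by 3&5|=226, |div by 3&17|=66, |div by 5&17|=39, |div by all|=13.
By inclusion-exclusion, divisible by at least one: 1132+679+199-226-66-39+13 = 1692.
Not divisible by any: 3397 - 1692.

Final answer: 1705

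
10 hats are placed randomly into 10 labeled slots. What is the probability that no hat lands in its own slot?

Derangements satisfy D(n) = (n-1)(D(n-1) + D(n-2)), starting from D(0)=1, D(1)=0.
Building up: D(2)=1, D(3)=2, D(4)=9, D(5)=44, D(6)=265, D(7)=1854, D(8)=14833, D(9)=133496, D(10)=1334961.
Total arrangements: 10! = 3628800.
Probability = D(10)/10! = 16481/44800.

Final answer: D(10)/10! = 1334961/3628800 = 0.367879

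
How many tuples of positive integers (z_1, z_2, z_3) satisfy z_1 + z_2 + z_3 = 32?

Substitute z'_i = z_i - 1 (so z'_i >= 0). Then sum z'_i = 32 - 3 = 29.
Stars and bars: C(29+3-1, 3-1) = C(31,2).

Final answer: C(31,2) = 465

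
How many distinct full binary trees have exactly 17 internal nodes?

This is counted by the nth Catalan number C_n. Here n = 17.
C_n = C(2n,n)/(n+1), so C_{17} = C(34,17)/18 = 2333606220/18.

Final answer: C_{17} = 129644790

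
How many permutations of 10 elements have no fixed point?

Derangements satisfy D(n) = (n-1)(D(n-1) + D(n-2)), starting from D(0)=1, D(1)=0.
Building up: D(2)=1, D(3)=2, D(4)=9, D(5)=44, D(6)=265, D(7)=1854, D(8)=14833, D(9)=133496.
D(10) = 9 x (D(9) + D(8)) = 9 x (133496 + 14833).

Final answer: D(10) = 1334961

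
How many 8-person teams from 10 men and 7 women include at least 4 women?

Sum over valid woman counts:
C(7,4)C(10,4) = 7350
C(7,5)C(10,3) = 2520
C(7,6)C(10,2) = 315
C(7,7)C(10,1) = 10
Total: 7350 + 2520 + 315 + 10.

Final answer: 10195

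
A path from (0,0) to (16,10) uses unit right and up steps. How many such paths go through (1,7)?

Paths (0,0)->(1,7): C(8,7) = 8.
Paths (1,7)->(16,10): C(18,3) = 816.
By multiplication principle: 8 x 816.

Final answer: 6528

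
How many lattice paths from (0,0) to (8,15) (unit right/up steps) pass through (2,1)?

Paths (0,0)->(2,1): C(3,1) = 3.
Paths (2,1)->(8,15): C(20,14) = 38760.
By multiplication principle: 3 x 38760.

Final answer: 116280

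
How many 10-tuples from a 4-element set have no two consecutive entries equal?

First character: 4 choices. Each subsequent: 3 choices (must differ from the previous one).
Total: 4 x 3^9.

Final answer: 4 x 3^{9} = 78732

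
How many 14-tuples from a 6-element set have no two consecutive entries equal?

Let g(n) count such strings. g(1) = 6, and each valid string of length n-1 extends in 5 ways (any symbol but the last), so g(n) = 5 g(n-1).
Total: g(14) = 6 x 5^13.

Final answer: 6 x 5^{13} = 7324218750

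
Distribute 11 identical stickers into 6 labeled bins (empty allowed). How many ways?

Stars and bars: C(n+k-1, k-1) = C(16,5).

Final answer: C(16,5) = 4368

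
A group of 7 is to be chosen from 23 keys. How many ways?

C(23,7) = 23!/(7! x (23-7)!).

Final answer: C(23,7) = 245157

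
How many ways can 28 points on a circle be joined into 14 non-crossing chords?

This is counted by the nth Catalan number C_n. Here n = 28/2 = 14.
C_n = C(2n,n)/(n+1), so C_{14} = C(28,14)/15 = 40116600/15.

Final answer: C_{14} = 2674440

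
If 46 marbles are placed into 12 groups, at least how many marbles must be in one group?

By the pigeonhole principle: ceiling(46/12).

Final answer: 4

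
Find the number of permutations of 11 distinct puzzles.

The number of ways to arrange 11 distinct objects is 11!.

Final answer: 11! = 39916800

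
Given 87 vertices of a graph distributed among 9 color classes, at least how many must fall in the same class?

By pigeonhole with 87 objects and 9 categories: ceiling(87/9).

Final answer: 10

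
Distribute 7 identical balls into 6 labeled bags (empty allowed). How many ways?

Stars and bars: C(n+k-1, k-1) = C(12,5).

Final answer: C(12,5) = 792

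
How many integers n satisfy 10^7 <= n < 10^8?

These are the integers in [10^7, 10^8), so the count is 10^8 - 10^7 = 9 x 10^7.

Final answer: 90000000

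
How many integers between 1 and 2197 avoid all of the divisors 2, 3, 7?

|div by 2|=1098, |div by 3|=732, |div by 7|=313.
|div by 2&3|=366, |div by 2&7|=156, |div by 3&7|=104, |div by all|=52.
By inclusion-exclusion, divisible by at least one: 1098+732+313-366-156-104+52 = 1569.
Not divisible by any: 2197 - 1569.

Final answer: 628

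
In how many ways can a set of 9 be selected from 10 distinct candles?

C(10,9) = 10!/(9! x 1!).

Final answer: \binom{10}{9} = 10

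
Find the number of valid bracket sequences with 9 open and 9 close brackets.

The structures are counted by the Catalan number C_n. Here n = 9 (pairs).
C_n = C(2n,n)/(n+1), so C_{9} = C(18,9)/10 = 48620/10.

Final answer: C_{9} = 4862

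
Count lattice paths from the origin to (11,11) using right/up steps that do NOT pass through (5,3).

Total paths to (11,11): C(22,11) = 705432.
Paths through (5,3): C(8,3) x C(14,8) = 168168.
Avoiding (5,3): 705432 - 168168.

Final answer: 537264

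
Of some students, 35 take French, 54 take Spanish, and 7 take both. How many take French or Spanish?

|A union B| = |A| + |B| - |A intersect B| = 35 + 54 - 7.

Final answer: 82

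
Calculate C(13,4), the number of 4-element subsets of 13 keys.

C(13,4) = 13!/(4! x 9!).

Final answer: \binom{13}{4} = 715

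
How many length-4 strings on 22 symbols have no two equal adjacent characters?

Let g(n) count such strings. g(1) = 22, and each valid string of length n-1 extends in 21 ways (any symbol but the last), so g(n) = 21 g(n-1).
Total: g(4) = 22 x 21^3.

Final answer: 22 x 21^{3} = 203742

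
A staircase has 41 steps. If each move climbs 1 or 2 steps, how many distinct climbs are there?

Condition on the final move: it is a 1-step (f(n-1) ways to get there) or a 2-step (f(n-2) ways), so f(n) = f(n-1) + f(n-2), with f(1)=1, f(2)=2.
Building up term by term: f(1)=1, f(2)=2, f(3)=3, f(4)=5, f(5)=8, f(6)=13, f(7)=21, f(8)=34, f(9)=55, f(10)=89, f(11)=144, f(12)=233, f(13)=377, f(14)=610, f(15)=987, f(16)=1597, f(17)=2584, f(18)=4181, f(19)=6765, f(20)=10946, f(21)=17711, f(22)=28657, f(23)=46368, f(24)=75025, f(25)=121393, f(26)=196418, f(27)=317811, f(28)=514229, f(29)=832040, f(30)=1346269, f(31)=2178309, f(32)=3524578, f(33)=5702887, f(34)=9227465, f(35)=14930352, f(36)=24157817, f(37)=39088169, f(38)=63245986, f(39)=102334155, f(40)=165580141, f(41)=267914296.

Final answer: 267914296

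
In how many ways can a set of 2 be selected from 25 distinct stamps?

C(25,2) = 25!/(2! x (25-2)!).

Final answer: C(25,2) = 300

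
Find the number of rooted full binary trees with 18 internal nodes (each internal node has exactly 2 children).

This is counted by the nth Catalan number C_n. Here n = 18.
C_n = (2n)!/(n!(n+1)!), so C_{18} = 36!/(18! x 19!) = C(36,18)/19 = 9075135300/19.

Final answer: C_{18} = 477638700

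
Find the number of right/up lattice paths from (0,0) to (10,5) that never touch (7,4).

Total paths to (10,5): C(15,5) = 3003.
Paths through (7,4): C(11,4) x C(4,1) = 1320.
Avoiding (7,4): 3003 - 1320.

Final answer: 1683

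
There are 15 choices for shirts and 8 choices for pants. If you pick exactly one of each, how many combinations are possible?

By the multiplication principle: 15 x 8.

Final answer: 120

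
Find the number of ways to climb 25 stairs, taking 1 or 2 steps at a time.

Let f(n) count the ways. The last step is size 1 or 2, so f(n) = f(n-1) + f(n-2) with f(1)=1, f(2)=2.
Computing successive values: f(1)=1, f(2)=2, f(3)=3, f(4)=5, f(5)=8, f(6)=13, f(7)=21, f(8)=34, f(9)=55, f(10)=89, f(11)=144, f(12)=233, f(13)=377, f(14)=610, f(15)=987, f(16)=1597, f(17)=2584, f(18)=4181, f(19)=6765, f(20)=10946, f(21)=17711, f(22)=28657, f(23)=46368, f(24)=75025, f(25)=121393.

Final answer: 121393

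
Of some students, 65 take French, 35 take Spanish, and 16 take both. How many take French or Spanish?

|A union B| = |A| + |B| - |A intersect B| = 65 + 35 - 16.

Final answer: 84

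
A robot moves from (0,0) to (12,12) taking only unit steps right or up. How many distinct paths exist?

Each path has 12 right steps and 12 up steps in some order (24 steps total).
Choose which 12 of the 24 steps are up: C(24,12).

Final answer: C(24,12) = 2704156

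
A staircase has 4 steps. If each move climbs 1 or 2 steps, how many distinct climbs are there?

Condition on the final move: it is a 1-step (f(n-1) ways to get there) or a 2-step (f(n-2) ways), so f(n) = f(n-1) + f(n-2), with f(1)=1, f(2)=2.
Building up term by term: f(1)=1, f(2)=2, f(3)=3, f(4)=5.

Final answer: 5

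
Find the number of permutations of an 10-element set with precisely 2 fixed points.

Choose which 2 elements are fixed: C(10,2) = 45.
Derange the remaining 8 using D(j) = (j-1)(D(j-1) + D(j-2)), D(0)=1, D(1)=0: D(2)=1, D(3)=2, D(4)=9, D(5)=44, D(6)=265, D(7)=1854, D(8)=14833.
Total: 45 x 14833.

Final answer: C(10,2) D(8) = 667485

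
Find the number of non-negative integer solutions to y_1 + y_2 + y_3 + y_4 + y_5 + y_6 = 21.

Stars and bars with 21 stars and 5 bars:
C(21+6-1, 6-1) = C(26,5).

Final answer: C(26,5) = 65780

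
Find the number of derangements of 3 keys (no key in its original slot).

D(n) = (n-1)(D(n-1) + D(n-2)), D(0)=1, D(1)=0.
D(2) = 1 x (0 + 1) = 1
D(3) = 2 x (D(2) + D(1)) = 2 x (1 + 0)

Final answer: D(3) = 2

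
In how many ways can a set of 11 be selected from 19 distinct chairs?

C(19,11) = 19!/(11! x 8!).

Final answer: \binom{19}{11} = 75582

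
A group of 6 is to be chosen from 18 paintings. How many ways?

C(18,6) = 18!/(6! x (18-6)!).

Final answer: C(18,6) = 18564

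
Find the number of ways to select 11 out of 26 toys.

C(26,11) = 26!/(11! x 15!).

Final answer: \binom{26}{11} = 7726160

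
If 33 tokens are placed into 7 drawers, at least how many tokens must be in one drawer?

By the pigeonhole principle: ceiling(33/7).

Final answer: 5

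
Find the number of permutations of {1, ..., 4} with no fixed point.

Derangements satisfy D(n) = (n-1)(D(n-1) + D(n-2)), starting from D(0)=1, D(1)=0.
Building up: D(2)=1, D(3)=2.
D(4) = 3 x (D(3) + D(2)) = 3 x (2 + 1).

Final answer: D(4) = 9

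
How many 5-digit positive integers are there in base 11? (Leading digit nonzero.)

These are the integers in [11^4, 11^5), so the count is 11^5 - 11^4 = 10 x 11^4.

Final answer: 146410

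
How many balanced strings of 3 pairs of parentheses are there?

This is a standard Catalan-number count: the answer is C_n. Here n = 3 (pairs).
C_n = C(2n,n) - C(2n,n+1), so C_{3} = C(6,3) - C(6,4) = 20 - 15.

Final answer: C_{3} = 5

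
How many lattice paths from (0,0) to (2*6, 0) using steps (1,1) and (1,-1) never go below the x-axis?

Total monotonic paths to (6,6): C(12,6) = 924.
A path is bad iff it touches y = x + 1; reflecting its initial segment maps bad paths bijectively onto all paths to (5,7), of which there are C(12,7) = 792.
Valid Dyck paths: 924 - 792.
(Check: C(12,6) - C(12,7) = C(12,6)/7, the Catalan number C_{6}.)

Final answer: C_{6} = 132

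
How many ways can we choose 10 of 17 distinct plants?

C(17,10) = 17!/(10! x 7!).

Final answer: \binom{17}{10} = 19448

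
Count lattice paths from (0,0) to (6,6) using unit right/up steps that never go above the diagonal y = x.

Total monotonic paths to (6,6): C(12,6) = 924.
A path is bad iff it touches y = x + 1; reflecting its initial segment maps bad paths bijectively onto all paths to (5,7), of which there are C(12,7) = 792.
Valid Dyck paths: 924 - 792.
(Check: C(12,6) - C(12,7) = C(12,6)/7, the Catalan number C_{6}.)

Final answer: C_{6} = 132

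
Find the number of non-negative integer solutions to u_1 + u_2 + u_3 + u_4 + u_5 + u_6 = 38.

Stars and bars with 38 stars and 5 bars:
C(38+6-1, 6-1) = C(43,5).

Final answer: C(43,5) = 962598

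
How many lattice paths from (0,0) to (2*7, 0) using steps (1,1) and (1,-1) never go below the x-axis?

Total monotonic paths to (7,7): C(14,7) = 3432.
Paths that cross above y=x (reflection bijection): C(14,8) = 3003.
Valid Dyck paths: 3432 - 3003.
(These counts are the Catalan numbers.)

Final answer: C_{7} = 429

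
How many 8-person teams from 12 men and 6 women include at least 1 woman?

Sum over valid woman counts:
C(6,1)C(12,7) = 4752
C(6,2)C(12,6) = 13860
C(6,3)C(12,5) = 15840
C(6,4)C(12,4) = 7425
C(6,5)C(12,3) = 1320
C(6,6)C(12,2) = 66
Total: 4752 + 13860 + 15840 + 7425 + 1320 + 66.

Final answer: 43263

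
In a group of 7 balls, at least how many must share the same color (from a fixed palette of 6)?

There are 6 possible values for color (from a fixed palette of 6). With 7 balls and 6 categories, by pigeonhole: ceiling(7/6).

Final answer: 2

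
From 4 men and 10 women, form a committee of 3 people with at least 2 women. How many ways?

Sum over valid woman counts:
C(10,2)C(4,1) = 180
C(10,3)C(4,0) = 120
Total: 180 + 120.

Final answer: 300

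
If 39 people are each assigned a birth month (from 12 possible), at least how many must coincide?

There are 12 possible values for birth month. With 39 people and 12 categories, by pigeonhole: ceiling(39/12).

Final answer: 4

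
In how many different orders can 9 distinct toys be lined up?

The number of ways to arrange 9 distinct objects is 9!.

Final answer: 9! = 362880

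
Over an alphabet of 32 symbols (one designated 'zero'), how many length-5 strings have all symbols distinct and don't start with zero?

The leading digit has 31 choices (anything but zero); the next has 31 (anything but the first), then 30, and so on, one fewer each time.
Total: 31 x 31 x 30 x 29 x 28.

Final answer: 23409960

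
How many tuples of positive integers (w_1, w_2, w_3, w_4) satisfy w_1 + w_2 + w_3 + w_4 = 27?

Substitute w'_i = w_i - 1 (so w'_i >= 0). Then sum w'_i = 27 - 4 = 23.
Stars and bars: C(23+4-1, 4-1) = C(26,3).

Final answer: C(26,3) = 2600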